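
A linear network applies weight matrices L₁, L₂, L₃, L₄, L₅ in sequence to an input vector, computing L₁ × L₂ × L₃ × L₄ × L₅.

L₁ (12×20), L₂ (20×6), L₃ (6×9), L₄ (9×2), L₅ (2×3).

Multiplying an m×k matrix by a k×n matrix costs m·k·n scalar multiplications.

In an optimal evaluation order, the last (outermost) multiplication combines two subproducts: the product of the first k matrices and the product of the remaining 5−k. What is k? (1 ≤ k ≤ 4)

Adjacent pairs: L₁L₂ = 12·20·6 = 1440; L₂L₃ = 20·6·9 = 1080; L₃L₄ = 6·9·2 = 108; L₄L₅ = 9·2·3 = 54.
Length 3: L₁..L₃: k=1: 0+1080+12·20·9=3240; k=2: 1440+0+12·6·9=2088 → min 2088 | L₂..L₄: k=2: 0+108+20·6·2=348; k=3: 1080+0+20·9·2=1440 → min 348 | L₃..L₅: k=3: 0+54+6·9·3=216; k=4: 108+0+6·2·3=144 → min 144.
Length 4: L₁..L₄: k=1: 0+348+12·20·2=828; k=2: 1440+108+12·6·2=1692; k=3: 2088+0+12·9·2=2304 → min 828 | L₂..L₅: k=2: 0+144+20·6·3=504; k=3: 1080+54+20·9·3=1674; k=4: 348+0+20·2·3=468 → min 468.
Top-level splits: k=1: (L₁..L₁)·(L₂..L₅) → 0+468+12·20·3 = 1188; k=2: (L₁..L₂)·(L₃..L₅) → 1440+144+12·6·3 = 1800; k=3: (L₁..L₃)·(L₄..L₅) → 2088+54+12·9·3 = 2466; k=4: (L₁..L₄)·(L₅..L₅) → 828+0+12·2·3 = 900.
Best split is after L₄, i.e. k = 4.

4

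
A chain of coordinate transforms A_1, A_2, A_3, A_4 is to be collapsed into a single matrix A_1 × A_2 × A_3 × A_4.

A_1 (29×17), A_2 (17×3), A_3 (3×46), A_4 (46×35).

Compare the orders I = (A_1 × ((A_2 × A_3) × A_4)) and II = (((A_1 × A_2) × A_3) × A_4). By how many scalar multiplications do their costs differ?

Order I = (A_1 × ((A_2 × A_3) × A_4)): (A_2 × A_3): 17×3 by 3×46 → 17×46, cost 17·3·46 = 2346; ((A_2 × A_3) × A_4): 17×46 by 46×35 → 17×35, cost 17·46·35 = 27370; cumulative 29716; (A_1 × ((A_2 × A_3) × A_4)): 29×17 by 17×35 → 29×35, cost 29·17·35 = 17255; cumulative 46971. Total 46971.
Order II = (((A_1 × A_2) × A_3) × A_4): (A_1 × A_2): 29×17 by 17×3 → 29×3, cost 29·17·3 = 1479; ((A_1 × A_2) × A_3): 29×3 by 3×46 → 29×46, cost 29·3·46 = 4002; cumulative 5481; (((A_1 × A_2) × A_3) × A_4): 29×46 by 46×35 → 29×35, cost 29·46·35 = 46690; cumulative 52171. Total 52171.
Difference: |46971 − 52171| = 5200.

5200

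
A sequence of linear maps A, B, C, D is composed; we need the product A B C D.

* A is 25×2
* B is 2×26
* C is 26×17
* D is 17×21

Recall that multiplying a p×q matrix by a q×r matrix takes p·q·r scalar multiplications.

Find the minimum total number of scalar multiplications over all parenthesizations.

Adjacent pairs: AB = 25·2·26 = 1300; BC = 2·26·17 = 884; CD = 26·17·21 = 9282.
Length 3: A..C: k=1: 0+884+25·2·17=1734; k=2: 1300+0+25·26·17=12350 → min 1734 | B..D: k=2: 0+9282+2·26·21=10374; k=3: 884+0+2·17·21=1598 → min 1598.
Length 4: A..D: k=1: 0+1598+25·2·21=2648; k=2: 1300+9282+25·26·21=24232; k=3: 1734+0+25·17·21=10659 → min 2648.
Optimal order: (A ((B C) D)) with cost 2648.

2648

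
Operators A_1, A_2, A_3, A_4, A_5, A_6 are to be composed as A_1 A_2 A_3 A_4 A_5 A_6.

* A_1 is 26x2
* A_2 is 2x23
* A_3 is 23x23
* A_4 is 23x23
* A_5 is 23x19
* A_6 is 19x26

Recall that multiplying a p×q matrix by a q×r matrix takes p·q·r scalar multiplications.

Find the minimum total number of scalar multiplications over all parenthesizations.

Adjacent pairs: A_1A_2 = 26·2·23 = 1196; A_2A_3 = 2·23·23 = 1058; A_3A_4 = 23·23·23 = 12167; A_4A_5 = 23·23·19 = 10051; A_5A_6 = 23·19·26 = 11362.
Length 3: A_1..A_3: k=1: 0+1058+26·2·23=2254; k=2: 1196+0+26·23·23=14950 → min 2254 | A_2..A_4: k=2: 0+12167+2·23·23=13225; k=3: 1058+0+2·23·23=2116 → min 2116 | A_3..A_5: k=3: 0+10051+23·23·19=20102; k=4: 12167+0+23·23·19=22218 → min 20102 | A_4..A_6: k=4: 0+11362+23·23·26=25116; k=5: 10051+0+23·19·26=21413 → min 21413.
Length 4: A_1..A_4: k=1: 0+2116+26·2·23=3312; k=2: 1196+12167+26·23·23=27117; k=3: 2254+0+26·23·23=16008 → min 3312 | A_2..A_5: k=2: 0+20102+2·23·19=20976; k=3: 1058+10051+2·23·19=11983; k=4: 2116+0+2·23·19=2990 → min 2990 | A_3..A_6: k=3: 0+21413+23·23·26=35167; k=4: 12167+11362+23·23·26=37283; k=5: 20102+0+23·19·26=31464 → min 31464.
Length 5: A_1..A_5: k=1: 0+2990+26·2·19=3978; k=2: 1196+20102+26·23·19=32660; k=3: 2254+10051+26·23·19=23667; k=4: 3312+0+26·23·19=14674 → min 3978 | A_2..A_6: k=2: 0+31464+2·23·26=32660; k=3: 1058+21413+2·23·26=23667; k=4: 2116+11362+2·23·26=14674; k=5: 2990+0+2·19·26=3978 → min 3978.
Length 6: A_1..A_6: k=1: 0+3978+26·2·26=5330; k=2: 1196+31464+26·23·26=48208; k=3: 2254+21413+26·23·26=39215; k=4: 3312+11362+26·23·26=30222; k=5: 3978+0+26·19·26=16822 → min 5330.
Optimal order: (A_1 ((((A_2 A_3) A_4) A_5) A_6)) with cost 5330.

5330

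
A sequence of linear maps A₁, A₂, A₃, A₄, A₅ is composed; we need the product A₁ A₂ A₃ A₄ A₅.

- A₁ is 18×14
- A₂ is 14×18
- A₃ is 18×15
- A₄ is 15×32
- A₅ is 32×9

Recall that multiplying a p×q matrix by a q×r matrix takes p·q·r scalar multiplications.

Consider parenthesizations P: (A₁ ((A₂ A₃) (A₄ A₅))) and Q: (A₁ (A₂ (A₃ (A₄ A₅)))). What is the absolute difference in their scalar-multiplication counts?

Order P = (A₁ ((A₂ A₃) (A₄ A₅))): (A₂ A₃): 14×18 by 18×15 → 14×15, cost 14·18·15 = 3780; (A₄ A₅): 15×32 by 32×9 → 15×9, cost 15·32·9 = 4320; ((A₂ A₃) (A₄ A₅)): 14×15 by 15×9 → 14×9, cost 14·15·9 = 1890; cumulative 9990; (A₁ ((A₂ A₃) (A₄ A₅))): 18×14 by 14×9 → 18×9, cost 18·14·9 = 2268; cumulative 12258. Total 12258.
Order Q = (A₁ (A₂ (A₃ (A₄ A₅)))): (A₄ A₅): 15×32 by 32×9 → 15×9, cost 15·32·9 = 4320; (A₃ (A₄ A₅)): 18×15 by 15×9 → 18×9, cost 18·15·9 = 2430; cumulative 6750; (A₂ (A₃ (A₄ A₅))): 14×18 by 18×9 → 14×9, cost 14·18·9 = 2268; cumulative 9018; (A₁ (A₂ (A₃ (A₄ A₅)))): 18×14 by 14×9 → 18×9, cost 18·14·9 = 2268; cumulative 11286. Total 11286.
Difference: |12258 − 11286| = 972.

972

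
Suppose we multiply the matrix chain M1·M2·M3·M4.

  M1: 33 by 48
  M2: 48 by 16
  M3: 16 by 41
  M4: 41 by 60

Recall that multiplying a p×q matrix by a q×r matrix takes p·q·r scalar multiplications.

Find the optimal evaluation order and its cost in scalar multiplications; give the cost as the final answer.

Adjacent pairs: M1M2 = 33·48·16 = 25344; M2M3 = 48·16·41 = 31488; M3M4 = 16·41·60 = 39360.
Length 3: M1..M3: k=1: 0+31488+33·48·41=96432; k=2: 25344+0+33·16·41=46992 → min 46992 | M2..M4: k=2: 0+39360+48·16·60=85440; k=3: 31488+0+48·41·60=149568 → min 85440.
Length 4: M1..M4: k=1: 0+85440+33·48·60=180480; k=2: 25344+39360+33·16·60=96384; k=3: 46992+0+33·41·60=128172 → min 96384.
Optimal parenthesization: ((M1·M2)·(M3·M4)) with cost 96384.

96384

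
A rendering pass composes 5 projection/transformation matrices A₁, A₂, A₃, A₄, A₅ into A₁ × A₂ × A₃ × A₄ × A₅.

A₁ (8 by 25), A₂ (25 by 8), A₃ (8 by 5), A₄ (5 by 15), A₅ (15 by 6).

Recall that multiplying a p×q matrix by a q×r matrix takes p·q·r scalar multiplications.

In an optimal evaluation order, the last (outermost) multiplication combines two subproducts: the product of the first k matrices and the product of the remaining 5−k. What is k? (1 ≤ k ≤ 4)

Adjacent pairs: A₁A₂ = 8·25·8 = 1600; A₂A₃ = 25·8·5 = 1000; A₃A₄ = 8·5·15 = 600; A₄A₅ = 5·15·6 = 450.
Length 3: A₁..A₃: k=1: 0+1000+8·25·5=2000; k=2: 1600+0+8·8·5=1920 → min 1920 | A₂..A₄: k=2: 0+600+25·8·15=3600; k=3: 1000+0+25·5·15=2875 → min 2875 | A₃..A₅: k=3: 0+450+8·5·6=690; k=4: 600+0+8·15·6=1320 → min 690.
Length 4: A₁..A₄: k=1: 0+2875+8·25·15=5875; k=2: 1600+600+8·8·15=3160; k=3: 1920+0+8·5·15=2520 → min 2520 | A₂..A₅: k=2: 0+690+25·8·6=1890; k=3: 1000+450+25·5·6=2200; k=4: 2875+0+25·15·6=5125 → min 1890.
Top-level splits: k=1: (A₁..A₁)·(A₂..A₅) → 0+1890+8·25·6 = 3090; k=2: (A₁..A₂)·(A₃..A₅) → 1600+690+8·8·6 = 2674; k=3: (A₁..A₃)·(A₄..A₅) → 1920+450+8·5·6 = 2610; k=4: (A₁..A₄)·(A₅..A₅) → 2520+0+8·15·6 = 3240.
Best split is after A₃, i.e. k = 3.

3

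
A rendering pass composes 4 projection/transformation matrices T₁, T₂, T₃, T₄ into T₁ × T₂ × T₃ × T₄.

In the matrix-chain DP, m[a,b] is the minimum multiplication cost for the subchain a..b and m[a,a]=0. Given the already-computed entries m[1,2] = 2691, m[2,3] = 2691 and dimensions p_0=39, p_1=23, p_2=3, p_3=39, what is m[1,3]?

m[1,3] = min over k∈[1,2] of m[1,k]+m[k+1,3]+p_{0}·p_k·p_{3}.
k=1: 0 + 2691 + 39·23·39 = 37674; k=2: 2691 + 0 + 39·3·39 = 7254.
Minimum: 7254 at k=2.

7254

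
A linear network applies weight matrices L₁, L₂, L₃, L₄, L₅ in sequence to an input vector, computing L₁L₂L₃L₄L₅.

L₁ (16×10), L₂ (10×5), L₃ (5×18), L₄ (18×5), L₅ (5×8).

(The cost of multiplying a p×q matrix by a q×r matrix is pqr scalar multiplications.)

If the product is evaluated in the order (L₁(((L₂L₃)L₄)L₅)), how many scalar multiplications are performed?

3480

(L₂L₃): 10×5 by 5×18 → 10×18, cost 10·5·18 = 900
((L₂L₃)L₄): 10×18 by 18×5 → 10×5, cost 10·18·5 = 900; cumulative 1800
(((L₂L₃)L₄)L₅): 10×5 by 5×8 → 10×8, cost 10·5·8 = 400; cumulative 2200
(L₁(((L₂L₃)L₄)L₅)): 16×10 by 10×8 → 16×8, cost 16·10·8 = 1280; cumulative 3480
Total: 3480 scalar multiplications.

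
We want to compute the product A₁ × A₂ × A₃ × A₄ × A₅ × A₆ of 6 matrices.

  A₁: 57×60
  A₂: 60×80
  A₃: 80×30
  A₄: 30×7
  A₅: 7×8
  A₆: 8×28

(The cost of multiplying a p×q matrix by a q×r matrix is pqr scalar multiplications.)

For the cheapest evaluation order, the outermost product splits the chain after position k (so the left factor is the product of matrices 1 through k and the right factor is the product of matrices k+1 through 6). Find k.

Adjacent pairs: A₁A₂ = 57·60·80 = 273600; A₂A₃ = 60·80·30 = 144000; A₃A₄ = 80·30·7 = 16800; A₄A₅ = 30·7·8 = 1680; A₅A₆ = 7·8·28 = 1568.
Length 3: A₁..A₃: k=1: 0+144000+57·60·30=246600; k=2: 273600+0+57·80·30=410400 → min 246600 | A₂..A₄: k=2: 0+16800+60·80·7=50400; k=3: 144000+0+60·30·7=156600 → min 50400 | A₃..A₅: k=3: 0+1680+80·30·8=20880; k=4: 16800+0+80·7·8=21280 → min 20880 | A₄..A₆: k=4: 0+1568+30·7·28=7448; k=5: 1680+0+30·8·28=8400 → min 7448.
Length 4: A₁..A₄: k=1: 0+50400+57·60·7=74340; k=2: 273600+16800+57·80·7=322320; k=3: 246600+0+57·30·7=258570 → min 74340 | A₂..A₅: k=2: 0+20880+60·80·8=59280; k=3: 144000+1680+60·30·8=160080; k=4: 50400+0+60·7·8=53760 → min 53760 | A₃..A₆: k=3: 0+7448+80·30·28=74648; k=4: 16800+1568+80·7·28=34048; k=5: 20880+0+80·8·28=38800 → min 34048.
Length 5: A₁..A₅: k=1: 0+53760+57·60·8=81120; k=2: 273600+20880+57·80·8=330960; k=3: 246600+1680+57·30·8=261960; k=4: 74340+0+57·7·8=77532 → min 77532 | A₂..A₆: k=2: 0+34048+60·80·28=168448; k=3: 144000+7448+60·30·28=201848; k=4: 50400+1568+60·7·28=63728; k=5: 53760+0+60·8·28=67200 → min 63728.
Top-level splits: k=1: (A₁..A₁)·(A₂..A₆) → 0+63728+57·60·28 = 159488; k=2: (A₁..A₂)·(A₃..A₆) → 273600+34048+57·80·28 = 435328; k=3: (A₁..A₃)·(A₄..A₆) → 246600+7448+57·30·28 = 301928; k=4: (A₁..A₄)·(A₅..A₆) → 74340+1568+57·7·28 = 87080; k=5: (A₁..A₅)·(A₆..A₆) → 77532+0+57·8·28 = 90300.
Best split is after A₄, i.e. k = 4.

4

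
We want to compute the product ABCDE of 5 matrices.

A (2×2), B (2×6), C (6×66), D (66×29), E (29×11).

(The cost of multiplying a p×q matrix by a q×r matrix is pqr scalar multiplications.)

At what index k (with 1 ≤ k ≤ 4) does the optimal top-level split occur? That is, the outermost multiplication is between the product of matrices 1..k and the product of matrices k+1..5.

4

Adjacent pairs: AB = 2·2·6 = 24; BC = 2·6·66 = 792; CD = 6·66·29 = 11484; DE = 66·29·11 = 21054.
Length 3: A..C: k=1: 0+792+2·2·66=1056; k=2: 24+0+2·6·66=816 → min 816 | B..D: k=2: 0+11484+2·6·29=11832; k=3: 792+0+2·66·29=4620 → min 4620 | C..E: k=3: 0+21054+6·66·11=25410; k=4: 11484+0+6·29·11=13398 → min 13398.
Length 4: A..D: k=1: 0+4620+2·2·29=4736; k=2: 24+11484+2·6·29=11856; k=3: 816+0+2·66·29=4644 → min 4644 | B..E: k=2: 0+13398+2·6·11=13530; k=3: 792+21054+2·66·11=23298; k=4: 4620+0+2·29·11=5258 → min 5258.
Top-level splits: k=1: (A..A)·(B..E) → 0+5258+2·2·11 = 5302; k=2: (A..B)·(C..E) → 24+13398+2·6·11 = 13554; k=3: (A..C)·(D..E) → 816+21054+2·66·11 = 23322; k=4: (A..D)·(E..E) → 4644+0+2·29·11 = 5282.
Best split is after D, i.e. k = 4.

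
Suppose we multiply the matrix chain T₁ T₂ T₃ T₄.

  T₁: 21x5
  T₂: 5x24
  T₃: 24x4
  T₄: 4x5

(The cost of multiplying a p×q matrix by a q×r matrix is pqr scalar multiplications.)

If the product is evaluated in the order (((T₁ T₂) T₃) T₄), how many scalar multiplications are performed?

4956

(T₁ T₂): 21×5 by 5×24 → 21×24, cost 21·5·24 = 2520
((T₁ T₂) T₃): 21×24 by 24×4 → 21×4, cost 21·24·4 = 2016; cumulative 4536
(((T₁ T₂) T₃) T₄): 21×4 by 4×5 → 21×5, cost 21·4·5 = 420; cumulative 4956
Total: 4956 scalar multiplications.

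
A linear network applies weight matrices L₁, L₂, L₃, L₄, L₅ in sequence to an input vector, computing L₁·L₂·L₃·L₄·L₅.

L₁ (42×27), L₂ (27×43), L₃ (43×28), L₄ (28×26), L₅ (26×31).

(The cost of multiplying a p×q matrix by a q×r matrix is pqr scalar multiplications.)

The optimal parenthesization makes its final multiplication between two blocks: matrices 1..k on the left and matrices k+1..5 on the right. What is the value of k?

1

Adjacent pairs: L₁L₂ = 42·27·43 = 48762; L₂L₃ = 27·43·28 = 32508; L₃L₄ = 43·28·26 = 31304; L₄L₅ = 28·26·31 = 22568.
Length 3: L₁..L₃: k=1: 0+32508+42·27·28=64260; k=2: 48762+0+42·43·28=99330 → min 64260 | L₂..L₄: k=2: 0+31304+27·43·26=61490; k=3: 32508+0+27·28·26=52164 → min 52164 | L₃..L₅: k=3: 0+22568+43·28·31=59892; k=4: 31304+0+43·26·31=65962 → min 59892.
Length 4: L₁..L₄: k=1: 0+52164+42·27·26=81648; k=2: 48762+31304+42·43·26=127022; k=3: 64260+0+42·28·26=94836 → min 81648 | L₂..L₅: k=2: 0+59892+27·43·31=95883; k=3: 32508+22568+27·28·31=78512; k=4: 52164+0+27·26·31=73926 → min 73926.
Top-level splits: k=1: (L₁..L₁)·(L₂..L₅) → 0+73926+42·27·31 = 109080; k=2: (L₁..L₂)·(L₃..L₅) → 48762+59892+42·43·31 = 164640; k=3: (L₁..L₃)·(L₄..L₅) → 64260+22568+42·28·31 = 123284; k=4: (L₁..L₄)·(L₅..L₅) → 81648+0+42·26·31 = 115500.
Best split is after L₁, i.e. k = 1.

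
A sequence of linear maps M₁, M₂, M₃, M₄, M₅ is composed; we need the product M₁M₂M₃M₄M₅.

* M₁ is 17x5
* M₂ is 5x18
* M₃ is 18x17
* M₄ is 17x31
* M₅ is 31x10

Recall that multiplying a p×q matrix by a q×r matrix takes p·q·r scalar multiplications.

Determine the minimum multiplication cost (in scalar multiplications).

Adjacent pairs: M₁M₂ = 17·5·18 = 1530; M₂M₃ = 5·18·17 = 1530; M₃M₄ = 18·17·31 = 9486; M₄M₅ = 17·31·10 = 5270.
Length 3: M₁..M₃: k=1: 0+1530+17·5·17=2975; k=2: 1530+0+17·18·17=6732 → min 2975 | M₂..M₄: k=2: 0+9486+5·18·31=12276; k=3: 1530+0+5·17·31=4165 → min 4165 | M₃..M₅: k=3: 0+5270+18·17·10=8330; k=4: 9486+0+18·31·10=15066 → min 8330.
Length 4: M₁..M₄: k=1: 0+4165+17·5·31=6800; k=2: 1530+9486+17·18·31=20502; k=3: 2975+0+17·17·31=11934 → min 6800 | M₂..M₅: k=2: 0+8330+5·18·10=9230; k=3: 1530+5270+5·17·10=7650; k=4: 4165+0+5·31·10=5715 → min 5715.
Length 5: M₁..M₅: k=1: 0+5715+17·5·10=6565; k=2: 1530+8330+17·18·10=12920; k=3: 2975+5270+17·17·10=11135; k=4: 6800+0+17·31·10=12070 → min 6565.
Optimal order: (M₁(((M₂M₃)M₄)M₅)) with cost 6565.

6565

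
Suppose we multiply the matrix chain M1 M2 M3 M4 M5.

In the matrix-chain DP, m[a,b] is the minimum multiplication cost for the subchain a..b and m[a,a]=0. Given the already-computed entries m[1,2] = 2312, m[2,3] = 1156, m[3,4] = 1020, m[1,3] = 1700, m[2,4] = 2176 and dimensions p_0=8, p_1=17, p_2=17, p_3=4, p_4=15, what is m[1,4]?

2180

m[1,4] = min over k∈[1,3] of m[1,k]+m[k+1,4]+p_{0}·p_k·p_{4}.
k=1: 0 + 2176 + 8·17·15 = 4216; k=2: 2312 + 1020 + 8·17·15 = 5372; k=3: 1700 + 0 + 8·4·15 = 2180.
Minimum: 2180 at k=3.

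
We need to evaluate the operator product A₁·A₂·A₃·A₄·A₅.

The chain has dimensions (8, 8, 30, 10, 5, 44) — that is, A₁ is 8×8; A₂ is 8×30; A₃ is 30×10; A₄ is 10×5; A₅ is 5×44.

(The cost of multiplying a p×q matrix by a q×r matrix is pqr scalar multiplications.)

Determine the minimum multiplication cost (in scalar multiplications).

4780

Adjacent pairs: A₁A₂ = 8·8·30 = 1920; A₂A₃ = 8·30·10 = 2400; A₃A₄ = 30·10·5 = 1500; A₄A₅ = 10·5·44 = 2200.
Length 3: A₁..A₃: k=1: 0+2400+8·8·10=3040; k=2: 1920+0+8·30·10=4320 → min 3040 | A₂..A₄: k=2: 0+1500+8·30·5=2700; k=3: 2400+0+8·10·5=2800 → min 2700 | A₃..A₅: k=3: 0+2200+30·10·44=15400; k=4: 1500+0+30·5·44=8100 → min 8100.
Length 4: A₁..A₄: k=1: 0+2700+8·8·5=3020; k=2: 1920+1500+8·30·5=4620; k=3: 3040+0+8·10·5=3440 → min 3020 | A₂..A₅: k=2: 0+8100+8·30·44=18660; k=3: 2400+2200+8·10·44=8120; k=4: 2700+0+8·5·44=4460 → min 4460.
Length 5: A₁..A₅: k=1: 0+4460+8·8·44=7276; k=2: 1920+8100+8·30·44=20580; k=3: 3040+2200+8·10·44=8760; k=4: 3020+0+8·5·44=4780 → min 4780.
Optimal order: ((A₁·(A₂·(A₃·A₄)))·A₅) with cost 4780.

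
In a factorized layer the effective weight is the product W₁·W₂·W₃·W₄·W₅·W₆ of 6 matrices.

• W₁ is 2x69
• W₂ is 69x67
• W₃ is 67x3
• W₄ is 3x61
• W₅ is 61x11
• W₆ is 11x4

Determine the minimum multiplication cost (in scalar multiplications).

11444

Adjacent pairs: W₁W₂ = 2·69·67 = 9246; W₂W₃ = 69·67·3 = 13869; W₃W₄ = 67·3·61 = 12261; W₄W₅ = 3·61·11 = 2013; W₅W₆ = 61·11·4 = 2684.
Length 3: W₁..W₃: k=1: 0+13869+2·69·3=14283; k=2: 9246+0+2·67·3=9648 → min 9648 | W₂..W₄: k=2: 0+12261+69·67·61=294264; k=3: 13869+0+69·3·61=26496 → min 26496 | W₃..W₅: k=3: 0+2013+67·3·11=4224; k=4: 12261+0+67·61·11=57218 → min 4224 | W₄..W₆: k=4: 0+2684+3·61·4=3416; k=5: 2013+0+3·11·4=2145 → min 2145.
Length 4: W₁..W₄: k=1: 0+26496+2·69·61=34914; k=2: 9246+12261+2·67·61=29681; k=3: 9648+0+2·3·61=10014 → min 10014 | W₂..W₅: k=2: 0+4224+69·67·11=55077; k=3: 13869+2013+69·3·11=18159; k=4: 26496+0+69·61·11=72795 → min 18159 | W₃..W₆: k=3: 0+2145+67·3·4=2949; k=4: 12261+2684+67·61·4=31293; k=5: 4224+0+67·11·4=7172 → min 2949.
Length 5: W₁..W₅: k=1: 0+18159+2·69·11=19677; k=2: 9246+4224+2·67·11=14944; k=3: 9648+2013+2·3·11=11727; k=4: 10014+0+2·61·11=11356 → min 11356 | W₂..W₆: k=2: 0+2949+69·67·4=21441; k=3: 13869+2145+69·3·4=16842; k=4: 26496+2684+69·61·4=46016; k=5: 18159+0+69·11·4=21195 → min 16842.
Length 6: W₁..W₆: k=1: 0+16842+2·69·4=17394; k=2: 9246+2949+2·67·4=12731; k=3: 9648+2145+2·3·4=11817; k=4: 10014+2684+2·61·4=13186; k=5: 11356+0+2·11·4=11444 → min 11444.
Optimal order: (((((W₁·W₂)·W₃)·W₄)·W₅)·W₆) with cost 11444.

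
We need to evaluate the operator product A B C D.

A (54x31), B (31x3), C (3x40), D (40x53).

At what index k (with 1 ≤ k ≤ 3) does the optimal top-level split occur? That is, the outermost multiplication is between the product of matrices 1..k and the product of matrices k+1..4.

Adjacent pairs: AB = 54·31·3 = 5022; BC = 31·3·40 = 3720; CD = 3·40·53 = 6360.
Length 3: A..C: k=1: 0+3720+54·31·40=70680; k=2: 5022+0+54·3·40=11502 → min 11502 | B..D: k=2: 0+6360+31·3·53=11289; k=3: 3720+0+31·40·53=69440 → min 11289.
Top-level splits: k=1: (A..A)·(B..D) → 0+11289+54·31·53 = 100011; k=2: (A..B)·(C..D) → 5022+6360+54·3·53 = 19968; k=3: (A..C)·(D..D) → 11502+0+54·40·53 = 125982.
Best split is after B, i.e. k = 2.

2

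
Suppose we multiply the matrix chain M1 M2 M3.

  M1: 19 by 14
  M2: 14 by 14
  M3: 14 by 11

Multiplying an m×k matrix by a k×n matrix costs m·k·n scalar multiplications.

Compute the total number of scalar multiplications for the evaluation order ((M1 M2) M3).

(M1 M2): 19×14 by 14×14 → 19×14, cost 19·14·14 = 3724
((M1 M2) M3): 19×14 by 14×11 → 19×11, cost 19·14·11 = 2926; cumulative 6650
Total: 6650 scalar multiplications.

6650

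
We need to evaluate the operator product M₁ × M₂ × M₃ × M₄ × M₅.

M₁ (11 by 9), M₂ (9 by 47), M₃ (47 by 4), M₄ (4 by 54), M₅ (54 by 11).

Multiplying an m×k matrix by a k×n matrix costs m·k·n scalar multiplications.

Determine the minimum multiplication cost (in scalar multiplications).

Adjacent pairs: M₁M₂ = 11·9·47 = 4653; M₂M₃ = 9·47·4 = 1692; M₃M₄ = 47·4·54 = 10152; M₄M₅ = 4·54·11 = 2376.
Length 3: M₁..M₃: k=1: 0+1692+11·9·4=2088; k=2: 4653+0+11·47·4=6721 → min 2088 | M₂..M₄: k=2: 0+10152+9·47·54=32994; k=3: 1692+0+9·4·54=3636 → min 3636 | M₃..M₅: k=3: 0+2376+47·4·11=4444; k=4: 10152+0+47·54·11=38070 → min 4444.
Length 4: M₁..M₄: k=1: 0+3636+11·9·54=8982; k=2: 4653+10152+11·47·54=42723; k=3: 2088+0+11·4·54=4464 → min 4464 | M₂..M₅: k=2: 0+4444+9·47·11=9097; k=3: 1692+2376+9·4·11=4464; k=4: 3636+0+9·54·11=8982 → min 4464.
Length 5: M₁..M₅: k=1: 0+4464+11·9·11=5553; k=2: 4653+4444+11·47·11=14784; k=3: 2088+2376+11·4·11=4948; k=4: 4464+0+11·54·11=10998 → min 4948.
Optimal order: ((M₁ × (M₂ × M₃)) × (M₄ × M₅)) with cost 4948.

4948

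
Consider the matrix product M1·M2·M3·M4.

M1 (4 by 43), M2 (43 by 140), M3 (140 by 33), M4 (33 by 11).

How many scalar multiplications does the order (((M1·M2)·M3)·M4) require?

(M1·M2): 4×43 by 43×140 → 4×140, cost 4·43·140 = 24080
((M1·M2)·M3): 4×140 by 140×33 → 4×33, cost 4·140·33 = 18480; cumulative 42560
(((M1·M2)·M3)·M4): 4×33 by 33×11 → 4×11, cost 4·33·11 = 1452; cumulative 44012
Total: 44012 scalar multiplications.

44012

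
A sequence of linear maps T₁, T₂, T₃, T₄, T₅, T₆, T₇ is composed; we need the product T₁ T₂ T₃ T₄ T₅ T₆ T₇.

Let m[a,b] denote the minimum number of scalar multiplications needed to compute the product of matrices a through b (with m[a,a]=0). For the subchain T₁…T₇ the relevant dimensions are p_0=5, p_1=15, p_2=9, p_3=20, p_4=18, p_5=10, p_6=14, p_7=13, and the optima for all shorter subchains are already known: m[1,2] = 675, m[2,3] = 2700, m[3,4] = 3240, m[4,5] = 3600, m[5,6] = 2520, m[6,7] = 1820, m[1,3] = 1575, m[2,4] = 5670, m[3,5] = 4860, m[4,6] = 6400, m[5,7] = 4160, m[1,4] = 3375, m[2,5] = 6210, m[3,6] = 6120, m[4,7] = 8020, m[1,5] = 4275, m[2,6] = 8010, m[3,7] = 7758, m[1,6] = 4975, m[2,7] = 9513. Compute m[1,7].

5885

m[1,7] = min over k∈[1,6] of m[1,k]+m[k+1,7]+p_{0}·p_k·p_{7}.
k=1: 0 + 9513 + 5·15·13 = 10488; k=2: 675 + 7758 + 5·9·13 = 9018; k=3: 1575 + 8020 + 5·20·13 = 10895; k=4: 3375 + 4160 + 5·18·13 = 8705; k=5: 4275 + 1820 + 5·10·13 = 6745; k=6: 4975 + 0 + 5·14·13 = 5885.
Minimum: 5885 at k=6.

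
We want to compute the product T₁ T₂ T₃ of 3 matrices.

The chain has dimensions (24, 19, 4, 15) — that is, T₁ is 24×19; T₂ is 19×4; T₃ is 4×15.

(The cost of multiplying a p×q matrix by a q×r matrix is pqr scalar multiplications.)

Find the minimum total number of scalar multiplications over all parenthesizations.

Order (T₁ (T₂ T₃)): (T₂ T₃): 19×4 by 4×15 → 19×15, cost 19·4·15 = 1140; (T₁ (T₂ T₃)): 24×19 by 19×15 → 24×15, cost 24·19·15 = 6840; cumulative 7980. Total 7980.
Order ((T₁ T₂) T₃): (T₁ T₂): 24×19 by 19×4 → 24×4, cost 24·19·4 = 1824; ((T₁ T₂) T₃): 24×4 by 4×15 → 24×15, cost 24·4·15 = 1440; cumulative 3264. Total 3264.
Minimum: 3264.

3264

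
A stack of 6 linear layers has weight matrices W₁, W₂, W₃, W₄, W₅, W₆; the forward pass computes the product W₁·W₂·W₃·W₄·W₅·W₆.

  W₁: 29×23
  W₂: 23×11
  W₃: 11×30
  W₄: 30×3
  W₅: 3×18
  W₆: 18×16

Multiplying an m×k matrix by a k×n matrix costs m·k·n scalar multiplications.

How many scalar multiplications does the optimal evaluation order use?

Adjacent pairs: W₁W₂ = 29·23·11 = 7337; W₂W₃ = 23·11·30 = 7590; W₃W₄ = 11·30·3 = 990; W₄W₅ = 30·3·18 = 1620; W₅W₆ = 3·18·16 = 864.
Length 3: W₁..W₃: k=1: 0+7590+29·23·30=27600; k=2: 7337+0+29·11·30=16907 → min 16907 | W₂..W₄: k=2: 0+990+23·11·3=1749; k=3: 7590+0+23·30·3=9660 → min 1749 | W₃..W₅: k=3: 0+1620+11·30·18=7560; k=4: 990+0+11·3·18=1584 → min 1584 | W₄..W₆: k=4: 0+864+30·3·16=2304; k=5: 1620+0+30·18·16=10260 → min 2304.
Length 4: W₁..W₄: k=1: 0+1749+29·23·3=3750; k=2: 7337+990+29·11·3=9284; k=3: 16907+0+29·30·3=19517 → min 3750 | W₂..W₅: k=2: 0+1584+23·11·18=6138; k=3: 7590+1620+23·30·18=21630; k=4: 1749+0+23·3·18=2991 → min 2991 | W₃..W₆: k=3: 0+2304+11·30·16=7584; k=4: 990+864+11·3·16=2382; k=5: 1584+0+11·18·16=4752 → min 2382.
Length 5: W₁..W₅: k=1: 0+2991+29·23·18=14997; k=2: 7337+1584+29·11·18=14663; k=3: 16907+1620+29·30·18=34187; k=4: 3750+0+29·3·18=5316 → min 5316 | W₂..W₆: k=2: 0+2382+23·11·16=6430; k=3: 7590+2304+23·30·16=20934; k=4: 1749+864+23·3·16=3717; k=5: 2991+0+23·18·16=9615 → min 3717.
Length 6: W₁..W₆: k=1: 0+3717+29·23·16=14389; k=2: 7337+2382+29·11·16=14823; k=3: 16907+2304+29·30·16=33131; k=4: 3750+864+29·3·16=6006; k=5: 5316+0+29·18·16=13668 → min 6006.
Optimal order: ((W₁·(W₂·(W₃·W₄)))·(W₅·W₆)) with cost 6006.

6006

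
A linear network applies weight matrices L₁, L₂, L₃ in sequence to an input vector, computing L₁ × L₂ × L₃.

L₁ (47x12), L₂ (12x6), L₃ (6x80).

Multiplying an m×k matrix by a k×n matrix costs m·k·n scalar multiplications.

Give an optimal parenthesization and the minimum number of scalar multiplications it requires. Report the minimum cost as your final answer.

(L₁ × (L₂ × L₃)): cost 50880.
((L₁ × L₂) × L₃): cost 25944.
Optimal: ((L₁ × L₂) × L₃) with cost 25944.

25944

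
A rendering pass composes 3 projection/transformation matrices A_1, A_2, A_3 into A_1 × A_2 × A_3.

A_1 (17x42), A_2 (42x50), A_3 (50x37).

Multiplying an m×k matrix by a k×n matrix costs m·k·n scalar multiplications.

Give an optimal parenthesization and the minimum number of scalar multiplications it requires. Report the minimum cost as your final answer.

(A_1 × (A_2 × A_3)): cost 104118.
((A_1 × A_2) × A_3): cost 67150.
Optimal: ((A_1 × A_2) × A_3) with cost 67150.

67150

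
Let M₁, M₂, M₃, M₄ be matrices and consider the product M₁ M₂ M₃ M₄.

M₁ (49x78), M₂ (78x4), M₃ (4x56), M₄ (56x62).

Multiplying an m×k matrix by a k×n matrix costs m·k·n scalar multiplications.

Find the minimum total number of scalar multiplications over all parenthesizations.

41328

Adjacent pairs: M₁M₂ = 49·78·4 = 15288; M₂M₃ = 78·4·56 = 17472; M₃M₄ = 4·56·62 = 13888.
Length 3: M₁..M₃: k=1: 0+17472+49·78·56=231504; k=2: 15288+0+49·4·56=26264 → min 26264 | M₂..M₄: k=2: 0+13888+78·4·62=33232; k=3: 17472+0+78·56·62=288288 → min 33232.
Length 4: M₁..M₄: k=1: 0+33232+49·78·62=270196; k=2: 15288+13888+49·4·62=41328; k=3: 26264+0+49·56·62=196392 → min 41328.
Optimal order: ((M₁ M₂) (M₃ M₄)) with cost 41328.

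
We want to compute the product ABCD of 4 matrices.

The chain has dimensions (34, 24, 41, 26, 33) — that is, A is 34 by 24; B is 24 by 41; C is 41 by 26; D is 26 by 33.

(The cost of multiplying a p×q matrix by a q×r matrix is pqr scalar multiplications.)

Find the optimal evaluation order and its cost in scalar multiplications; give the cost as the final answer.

73104

Adjacent pairs: AB = 34·24·41 = 33456; BC = 24·41·26 = 25584; CD = 41·26·33 = 35178.
Length 3: A..C: k=1: 0+25584+34·24·26=46800; k=2: 33456+0+34·41·26=69700 → min 46800 | B..D: k=2: 0+35178+24·41·33=67650; k=3: 25584+0+24·26·33=46176 → min 46176.
Length 4: A..D: k=1: 0+46176+34·24·33=73104; k=2: 33456+35178+34·41·33=114636; k=3: 46800+0+34·26·33=75972 → min 73104.
Optimal parenthesization: (A((BC)D)) with cost 73104.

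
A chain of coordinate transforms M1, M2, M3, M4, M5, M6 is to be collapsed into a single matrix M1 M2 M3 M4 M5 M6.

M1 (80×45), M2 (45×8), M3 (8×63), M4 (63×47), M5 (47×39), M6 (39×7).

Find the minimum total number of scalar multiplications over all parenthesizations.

Adjacent pairs: M1M2 = 80·45·8 = 28800; M2M3 = 45·8·63 = 22680; M3M4 = 8·63·47 = 23688; M4M5 = 63·47·39 = 115479; M5M6 = 47·39·7 = 12831.
Length 3: M1..M3: k=1: 0+22680+80·45·63=249480; k=2: 28800+0+80·8·63=69120 → min 69120 | M2..M4: k=2: 0+23688+45·8·47=40608; k=3: 22680+0+45·63·47=155925 → min 40608 | M3..M5: k=3: 0+115479+8·63·39=135135; k=4: 23688+0+8·47·39=38352 → min 38352 | M4..M6: k=4: 0+12831+63·47·7=33558; k=5: 115479+0+63·39·7=132678 → min 33558.
Length 4: M1..M4: k=1: 0+40608+80·45·47=209808; k=2: 28800+23688+80·8·47=82568; k=3: 69120+0+80·63·47=306000 → min 82568 | M2..M5: k=2: 0+38352+45·8·39=52392; k=3: 22680+115479+45·63·39=248724; k=4: 40608+0+45·47·39=123093 → min 52392 | M3..M6: k=3: 0+33558+8·63·7=37086; k=4: 23688+12831+8·47·7=39151; k=5: 38352+0+8·39·7=40536 → min 37086.
Length 5: M1..M5: k=1: 0+52392+80·45·39=192792; k=2: 28800+38352+80·8·39=92112; k=3: 69120+115479+80·63·39=381159; k=4: 82568+0+80·47·39=229208 → min 92112 | M2..M6: k=2: 0+37086+45·8·7=39606; k=3: 22680+33558+45·63·7=76083; k=4: 40608+12831+45·47·7=68244; k=5: 52392+0+45·39·7=64677 → min 39606.
Length 6: M1..M6: k=1: 0+39606+80·45·7=64806; k=2: 28800+37086+80·8·7=70366; k=3: 69120+33558+80·63·7=137958; k=4: 82568+12831+80·47·7=121719; k=5: 92112+0+80·39·7=113952 → min 64806.
Optimal order: (M1 (M2 (M3 (M4 (M5 M6))))) with cost 64806.

64806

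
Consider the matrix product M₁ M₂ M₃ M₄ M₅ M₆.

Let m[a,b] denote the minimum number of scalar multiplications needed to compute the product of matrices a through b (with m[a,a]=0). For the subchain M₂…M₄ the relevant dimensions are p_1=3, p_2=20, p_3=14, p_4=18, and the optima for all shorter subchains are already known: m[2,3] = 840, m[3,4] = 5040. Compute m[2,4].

m[2,4] = min over k∈[2,3] of m[2,k]+m[k+1,4]+p_{1}·p_k·p_{4}.
k=2: 0 + 5040 + 3·20·18 = 6120; k=3: 840 + 0 + 3·14·18 = 1596.
Minimum: 1596 at k=3.

1596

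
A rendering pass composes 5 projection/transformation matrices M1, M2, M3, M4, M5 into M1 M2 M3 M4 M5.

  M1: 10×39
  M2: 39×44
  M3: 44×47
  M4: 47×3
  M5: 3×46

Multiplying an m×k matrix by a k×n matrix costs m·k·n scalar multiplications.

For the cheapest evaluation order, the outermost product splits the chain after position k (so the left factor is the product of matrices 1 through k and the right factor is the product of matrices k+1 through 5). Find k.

Adjacent pairs: M1M2 = 10·39·44 = 17160; M2M3 = 39·44·47 = 80652; M3M4 = 44·47·3 = 6204; M4M5 = 47·3·46 = 6486.
Length 3: M1..M3: k=1: 0+80652+10·39·47=98982; k=2: 17160+0+10·44·47=37840 → min 37840 | M2..M4: k=2: 0+6204+39·44·3=11352; k=3: 80652+0+39·47·3=86151 → min 11352 | M3..M5: k=3: 0+6486+44·47·46=101614; k=4: 6204+0+44·3·46=12276 → min 12276.
Length 4: M1..M4: k=1: 0+11352+10·39·3=12522; k=2: 17160+6204+10·44·3=24684; k=3: 37840+0+10·47·3=39250 → min 12522 | M2..M5: k=2: 0+12276+39·44·46=91212; k=3: 80652+6486+39·47·46=171456; k=4: 11352+0+39·3·46=16734 → min 16734.
Top-level splits: k=1: (M1..M1)·(M2..M5) → 0+16734+10·39·46 = 34674; k=2: (M1..M2)·(M3..M5) → 17160+12276+10·44·46 = 49676; k=3: (M1..M3)·(M4..M5) → 37840+6486+10·47·46 = 65946; k=4: (M1..M4)·(M5..M5) → 12522+0+10·3·46 = 13902.
Best split is after M4, i.e. k = 4.

4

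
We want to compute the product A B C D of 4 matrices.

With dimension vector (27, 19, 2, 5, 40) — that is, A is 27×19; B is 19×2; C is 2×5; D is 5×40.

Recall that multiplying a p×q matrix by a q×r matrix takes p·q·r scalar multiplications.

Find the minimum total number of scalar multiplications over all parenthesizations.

3586

Adjacent pairs: AB = 27·19·2 = 1026; BC = 19·2·5 = 190; CD = 2·5·40 = 400.
Length 3: A..C: k=1: 0+190+27·19·5=2755; k=2: 1026+0+27·2·5=1296 → min 1296 | B..D: k=2: 0+400+19·2·40=1920; k=3: 190+0+19·5·40=3990 → min 1920.
Length 4: A..D: k=1: 0+1920+27·19·40=22440; k=2: 1026+400+27·2·40=3586; k=3: 1296+0+27·5·40=6696 → min 3586.
Optimal order: ((A B) (C D)) with cost 3586.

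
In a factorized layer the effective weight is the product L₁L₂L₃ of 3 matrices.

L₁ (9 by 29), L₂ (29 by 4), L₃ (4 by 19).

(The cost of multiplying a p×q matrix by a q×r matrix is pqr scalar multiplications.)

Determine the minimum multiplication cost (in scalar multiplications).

Order (L₁(L₂L₃)): (L₂L₃): 29×4 by 4×19 → 29×19, cost 29·4·19 = 2204; (L₁(L₂L₃)): 9×29 by 29×19 → 9×19, cost 9·29·19 = 4959; cumulative 7163. Total 7163.
Order ((L₁L₂)L₃): (L₁L₂): 9×29 by 29×4 → 9×4, cost 9·29·4 = 1044; ((L₁L₂)L₃): 9×4 by 4×19 → 9×19, cost 9·4·19 = 684; cumulative 1728. Total 1728.
Minimum: 1728.

1728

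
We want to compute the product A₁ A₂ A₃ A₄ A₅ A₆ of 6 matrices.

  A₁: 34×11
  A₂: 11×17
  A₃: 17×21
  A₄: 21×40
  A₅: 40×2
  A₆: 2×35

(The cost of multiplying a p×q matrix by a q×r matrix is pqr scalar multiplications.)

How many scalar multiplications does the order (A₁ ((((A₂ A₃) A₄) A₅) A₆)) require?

27907

(A₂ A₃): 11×17 by 17×21 → 11×21, cost 11·17·21 = 3927
((A₂ A₃) A₄): 11×21 by 21×40 → 11×40, cost 11·21·40 = 9240; cumulative 13167
(((A₂ A₃) A₄) A₅): 11×40 by 40×2 → 11×2, cost 11·40·2 = 880; cumulative 14047
((((A₂ A₃) A₄) A₅) A₆): 11×2 by 2×35 → 11×35, cost 11·2·35 = 770; cumulative 14817
(A₁ ((((A₂ A₃) A₄) A₅) A₆)): 34×11 by 11×35 → 34×35, cost 34·11·35 = 13090; cumulative 27907
Total: 27907 scalar multiplications.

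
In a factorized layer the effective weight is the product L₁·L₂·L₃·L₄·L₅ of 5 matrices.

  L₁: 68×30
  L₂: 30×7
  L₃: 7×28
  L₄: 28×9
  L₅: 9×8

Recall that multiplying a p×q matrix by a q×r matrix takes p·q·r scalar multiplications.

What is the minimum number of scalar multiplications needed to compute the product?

Adjacent pairs: L₁L₂ = 68·30·7 = 14280; L₂L₃ = 30·7·28 = 5880; L₃L₄ = 7·28·9 = 1764; L₄L₅ = 28·9·8 = 2016.
Length 3: L₁..L₃: k=1: 0+5880+68·30·28=63000; k=2: 14280+0+68·7·28=27608 → min 27608 | L₂..L₄: k=2: 0+1764+30·7·9=3654; k=3: 5880+0+30·28·9=13440 → min 3654 | L₃..L₅: k=3: 0+2016+7·28·8=3584; k=4: 1764+0+7·9·8=2268 → min 2268.
Length 4: L₁..L₄: k=1: 0+3654+68·30·9=22014; k=2: 14280+1764+68·7·9=20328; k=3: 27608+0+68·28·9=44744 → min 20328 | L₂..L₅: k=2: 0+2268+30·7·8=3948; k=3: 5880+2016+30·28·8=14616; k=4: 3654+0+30·9·8=5814 → min 3948.
Length 5: L₁..L₅: k=1: 0+3948+68·30·8=20268; k=2: 14280+2268+68·7·8=20356; k=3: 27608+2016+68·28·8=44856; k=4: 20328+0+68·9·8=25224 → min 20268.
Optimal order: (L₁·(L₂·((L₃·L₄)·L₅))) with cost 20268.

20268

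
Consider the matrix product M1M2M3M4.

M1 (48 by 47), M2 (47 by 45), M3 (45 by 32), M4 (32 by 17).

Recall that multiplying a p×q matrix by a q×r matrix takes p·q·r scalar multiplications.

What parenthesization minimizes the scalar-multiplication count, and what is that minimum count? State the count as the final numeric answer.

Adjacent pairs: M1M2 = 48·47·45 = 101520; M2M3 = 47·45·32 = 67680; M3M4 = 45·32·17 = 24480.
Length 3: M1..M3: k=1: 0+67680+48·47·32=139872; k=2: 101520+0+48·45·32=170640 → min 139872 | M2..M4: k=2: 0+24480+47·45·17=60435; k=3: 67680+0+47·32·17=93248 → min 60435.
Length 4: M1..M4: k=1: 0+60435+48·47·17=98787; k=2: 101520+24480+48·45·17=162720; k=3: 139872+0+48·32·17=165984 → min 98787.
Optimal parenthesization: (M1(M2(M3M4))) with cost 98787.

98787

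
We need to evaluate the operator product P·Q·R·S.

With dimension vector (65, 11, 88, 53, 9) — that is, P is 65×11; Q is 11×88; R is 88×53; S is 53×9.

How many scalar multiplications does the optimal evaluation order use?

57123

Adjacent pairs: PQ = 65·11·88 = 62920; QR = 11·88·53 = 51304; RS = 88·53·9 = 41976.
Length 3: P..R: k=1: 0+51304+65·11·53=89199; k=2: 62920+0+65·88·53=366080 → min 89199 | Q..S: k=2: 0+41976+11·88·9=50688; k=3: 51304+0+11·53·9=56551 → min 50688.
Length 4: P..S: k=1: 0+50688+65·11·9=57123; k=2: 62920+41976+65·88·9=156376; k=3: 89199+0+65·53·9=120204 → min 57123.
Optimal order: (P·(Q·(R·S))) with cost 57123.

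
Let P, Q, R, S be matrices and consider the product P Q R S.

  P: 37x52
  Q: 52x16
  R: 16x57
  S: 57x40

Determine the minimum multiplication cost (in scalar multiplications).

90944

Adjacent pairs: PQ = 37·52·16 = 30784; QR = 52·16·57 = 47424; RS = 16·57·40 = 36480.
Length 3: P..R: k=1: 0+47424+37·52·57=157092; k=2: 30784+0+37·16·57=64528 → min 64528 | Q..S: k=2: 0+36480+52·16·40=69760; k=3: 47424+0+52·57·40=165984 → min 69760.
Length 4: P..S: k=1: 0+69760+37·52·40=146720; k=2: 30784+36480+37·16·40=90944; k=3: 64528+0+37·57·40=148888 → min 90944.
Optimal order: ((P Q) (R S)) with cost 90944.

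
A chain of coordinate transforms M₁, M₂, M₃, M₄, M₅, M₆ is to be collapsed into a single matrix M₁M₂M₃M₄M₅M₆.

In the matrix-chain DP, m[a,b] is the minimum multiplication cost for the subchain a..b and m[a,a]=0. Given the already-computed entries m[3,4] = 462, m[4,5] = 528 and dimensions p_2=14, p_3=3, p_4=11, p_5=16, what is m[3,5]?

1200

m[3,5] = min over k∈[3,4] of m[3,k]+m[k+1,5]+p_{2}·p_k·p_{5}.
k=3: 0 + 528 + 14·3·16 = 1200; k=4: 462 + 0 + 14·11·16 = 2926.
Minimum: 1200 at k=3.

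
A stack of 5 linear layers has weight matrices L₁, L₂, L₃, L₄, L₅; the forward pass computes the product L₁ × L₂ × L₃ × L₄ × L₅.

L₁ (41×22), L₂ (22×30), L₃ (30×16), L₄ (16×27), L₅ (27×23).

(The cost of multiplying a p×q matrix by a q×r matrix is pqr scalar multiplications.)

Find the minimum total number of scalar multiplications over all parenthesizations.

Adjacent pairs: L₁L₂ = 41·22·30 = 27060; L₂L₃ = 22·30·16 = 10560; L₃L₄ = 30·16·27 = 12960; L₄L₅ = 16·27·23 = 9936.
Length 3: L₁..L₃: k=1: 0+10560+41·22·16=24992; k=2: 27060+0+41·30·16=46740 → min 24992 | L₂..L₄: k=2: 0+12960+22·30·27=30780; k=3: 10560+0+22·16·27=20064 → min 20064 | L₃..L₅: k=3: 0+9936+30·16·23=20976; k=4: 12960+0+30·27·23=31590 → min 20976.
Length 4: L₁..L₄: k=1: 0+20064+41·22·27=44418; k=2: 27060+12960+41·30·27=73230; k=3: 24992+0+41·16·27=42704 → min 42704 | L₂..L₅: k=2: 0+20976+22·30·23=36156; k=3: 10560+9936+22·16·23=28592; k=4: 20064+0+22·27·23=33726 → min 28592.
Length 5: L₁..L₅: k=1: 0+28592+41·22·23=49338; k=2: 27060+20976+41·30·23=76326; k=3: 24992+9936+41·16·23=50016; k=4: 42704+0+41·27·23=68165 → min 49338.
Optimal order: (L₁ × ((L₂ × L₃) × (L₄ × L₅))) with cost 49338.

49338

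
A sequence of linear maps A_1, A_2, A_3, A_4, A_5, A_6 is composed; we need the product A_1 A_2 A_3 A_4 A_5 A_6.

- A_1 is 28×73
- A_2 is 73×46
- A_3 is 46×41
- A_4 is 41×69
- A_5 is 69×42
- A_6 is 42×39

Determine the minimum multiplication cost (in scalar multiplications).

Adjacent pairs: A_1A_2 = 28·73·46 = 94024; A_2A_3 = 73·46·41 = 137678; A_3A_4 = 46·41·69 = 130134; A_4A_5 = 41·69·42 = 118818; A_5A_6 = 69·42·39 = 113022.
Length 3: A_1..A_3: k=1: 0+137678+28·73·41=221482; k=2: 94024+0+28·46·41=146832 → min 146832 | A_2..A_4: k=2: 0+130134+73·46·69=361836; k=3: 137678+0+73·41·69=344195 → min 344195 | A_3..A_5: k=3: 0+118818+46·41·42=198030; k=4: 130134+0+46·69·42=263442 → min 198030 | A_4..A_6: k=4: 0+113022+41·69·39=223353; k=5: 118818+0+41·42·39=185976 → min 185976.
Length 4: A_1..A_4: k=1: 0+344195+28·73·69=485231; k=2: 94024+130134+28·46·69=313030; k=3: 146832+0+28·41·69=226044 → min 226044 | A_2..A_5: k=2: 0+198030+73·46·42=339066; k=3: 137678+118818+73·41·42=382202; k=4: 344195+0+73·69·42=555749 → min 339066 | A_3..A_6: k=3: 0+185976+46·41·39=259530; k=4: 130134+113022+46·69·39=366942; k=5: 198030+0+46·42·39=273378 → min 259530.
Length 5: A_1..A_5: k=1: 0+339066+28·73·42=424914; k=2: 94024+198030+28·46·42=346150; k=3: 146832+118818+28·41·42=313866; k=4: 226044+0+28·69·42=307188 → min 307188 | A_2..A_6: k=2: 0+259530+73·46·39=390492; k=3: 137678+185976+73·41·39=440381; k=4: 344195+113022+73·69·39=653660; k=5: 339066+0+73·42·39=458640 → min 390492.
Length 6: A_1..A_6: k=1: 0+390492+28·73·39=470208; k=2: 94024+259530+28·46·39=403786; k=3: 146832+185976+28·41·39=377580; k=4: 226044+113022+28·69·39=414414; k=5: 307188+0+28·42·39=353052 → min 353052.
Optimal order: (((((A_1 A_2) A_3) A_4) A_5) A_6) with cost 353052.

353052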